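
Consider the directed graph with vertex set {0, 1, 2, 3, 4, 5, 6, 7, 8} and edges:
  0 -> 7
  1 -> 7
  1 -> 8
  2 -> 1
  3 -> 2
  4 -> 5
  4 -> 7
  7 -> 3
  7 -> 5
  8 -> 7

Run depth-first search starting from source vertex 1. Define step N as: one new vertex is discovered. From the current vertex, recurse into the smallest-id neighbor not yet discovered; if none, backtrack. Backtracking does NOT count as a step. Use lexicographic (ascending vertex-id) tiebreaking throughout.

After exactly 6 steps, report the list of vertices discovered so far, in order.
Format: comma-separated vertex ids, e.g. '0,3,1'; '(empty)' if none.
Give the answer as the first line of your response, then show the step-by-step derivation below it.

1,7,3,2,5,8

step 1: discover 1; path=1; order=1
step 2: discover 7; path=1>7; order=1,7
step 3: discover 3; path=1>7>3; order=1,7,3
step 4: discover 2; path=1>7>3>2; order=1,7,3,2
step 5: discover 5; path=1>7>5; order=1,7,3,2,5
step 6: discover 8; path=1>8; order=1,7,3,2,5,8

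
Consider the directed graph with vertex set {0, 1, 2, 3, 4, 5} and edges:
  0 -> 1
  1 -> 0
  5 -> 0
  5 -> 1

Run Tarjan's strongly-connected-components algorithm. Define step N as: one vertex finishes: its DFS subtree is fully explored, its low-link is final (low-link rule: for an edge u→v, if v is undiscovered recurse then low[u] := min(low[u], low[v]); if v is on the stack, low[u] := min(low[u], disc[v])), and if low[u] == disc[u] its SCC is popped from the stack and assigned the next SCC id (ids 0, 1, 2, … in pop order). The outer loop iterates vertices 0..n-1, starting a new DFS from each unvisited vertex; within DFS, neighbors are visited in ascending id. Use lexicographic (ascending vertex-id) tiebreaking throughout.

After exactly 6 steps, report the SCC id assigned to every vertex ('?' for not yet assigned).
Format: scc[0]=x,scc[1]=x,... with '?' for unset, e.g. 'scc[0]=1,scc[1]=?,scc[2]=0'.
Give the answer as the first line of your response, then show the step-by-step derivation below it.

scc[0]=0,scc[1]=0,scc[2]=1,scc[3]=2,scc[4]=3,scc[5]=4

step 1: low=(low[0]=0,low[1]=0,low[2]=?,low[3]=?,low[4]=?,low[5]=?); scc=(scc[0]=?,scc[1]=?,scc[2]=?,scc[3]=?,scc[4]=?,scc[5]=?)
step 2: low=(low[0]=0,low[1]=0,low[2]=?,low[3]=?,low[4]=?,low[5]=?); scc=(scc[0]=0,scc[1]=0,scc[2]=?,scc[3]=?,scc[4]=?,scc[5]=?)
step 3: low=(low[0]=0,low[1]=0,low[2]=2,low[3]=?,low[4]=?,low[5]=?); scc=(scc[0]=0,scc[1]=0,scc[2]=1,scc[3]=?,scc[4]=?,scc[5]=?)
step 4: low=(low[0]=0,low[1]=0,low[2]=2,low[3]=3,low[4]=?,low[5]=?); scc=(scc[0]=0,scc[1]=0,scc[2]=1,scc[3]=2,scc[4]=?,scc[5]=?)
step 5: low=(low[0]=0,low[1]=0,low[2]=2,low[3]=3,low[4]=4,low[5]=?); scc=(scc[0]=0,scc[1]=0,scc[2]=1,scc[3]=2,scc[4]=3,scc[5]=?)
step 6: low=(low[0]=0,low[1]=0,low[2]=2,low[3]=3,low[4]=4,low[5]=5); scc=(scc[0]=0,scc[1]=0,scc[2]=1,scc[3]=2,scc[4]=3,scc[5]=4)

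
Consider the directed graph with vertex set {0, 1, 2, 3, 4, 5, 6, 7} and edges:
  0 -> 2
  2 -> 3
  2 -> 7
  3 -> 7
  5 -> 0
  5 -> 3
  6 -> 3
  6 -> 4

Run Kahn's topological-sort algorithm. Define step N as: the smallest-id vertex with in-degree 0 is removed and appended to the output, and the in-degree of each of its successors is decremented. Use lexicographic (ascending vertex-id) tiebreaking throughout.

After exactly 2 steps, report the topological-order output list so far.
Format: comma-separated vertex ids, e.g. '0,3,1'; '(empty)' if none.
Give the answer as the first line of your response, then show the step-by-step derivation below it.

1,5

step 1: output 1; order=[1]; indeg=(1,0,1,3,1,0,0,2)
step 2: output 5; order=[1,5]; indeg=(0,0,1,2,1,0,0,2)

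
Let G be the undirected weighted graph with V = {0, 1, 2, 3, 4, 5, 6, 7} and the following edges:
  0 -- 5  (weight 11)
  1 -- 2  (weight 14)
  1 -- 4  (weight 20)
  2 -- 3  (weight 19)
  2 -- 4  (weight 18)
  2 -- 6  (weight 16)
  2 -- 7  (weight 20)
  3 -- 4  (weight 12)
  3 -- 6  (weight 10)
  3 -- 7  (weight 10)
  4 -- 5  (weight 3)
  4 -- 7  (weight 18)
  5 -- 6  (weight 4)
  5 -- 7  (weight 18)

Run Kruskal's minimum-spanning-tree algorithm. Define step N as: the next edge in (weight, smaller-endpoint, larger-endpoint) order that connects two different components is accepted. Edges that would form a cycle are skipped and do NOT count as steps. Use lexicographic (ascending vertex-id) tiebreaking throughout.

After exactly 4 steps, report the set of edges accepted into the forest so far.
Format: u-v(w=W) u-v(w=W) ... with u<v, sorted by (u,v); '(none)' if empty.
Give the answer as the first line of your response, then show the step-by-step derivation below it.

3-6(w=10) 3-7(w=10) 4-5(w=3) 5-6(w=4)

step 1: add edge 4-5 (w=3); MST = {4-5(w=3)}
step 2: add edge 5-6 (w=4); MST = {4-5(w=3) 5-6(w=4)}
step 3: add edge 3-6 (w=10); MST = {3-6(w=10) 4-5(w=3) 5-6(w=4)}
step 4: add edge 3-7 (w=10); MST = {3-6(w=10) 3-7(w=10) 4-5(w=3) 5-6(w=4)}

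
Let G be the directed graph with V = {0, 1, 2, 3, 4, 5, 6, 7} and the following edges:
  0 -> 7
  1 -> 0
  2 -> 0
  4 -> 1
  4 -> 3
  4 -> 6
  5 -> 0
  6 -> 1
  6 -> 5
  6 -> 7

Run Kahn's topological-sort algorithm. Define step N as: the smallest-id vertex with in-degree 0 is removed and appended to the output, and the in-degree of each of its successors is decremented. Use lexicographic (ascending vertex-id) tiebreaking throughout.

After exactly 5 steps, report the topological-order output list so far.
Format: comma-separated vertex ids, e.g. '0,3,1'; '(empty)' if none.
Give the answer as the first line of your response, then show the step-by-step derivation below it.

2,4,3,6,1

step 1: output 2; order=[2]; indeg=(2,2,0,1,0,1,1,2)
step 2: output 4; order=[2,4]; indeg=(2,1,0,0,0,1,0,2)
step 3: output 3; order=[2,4,3]; indeg=(2,1,0,0,0,1,0,2)
step 4: output 6; order=[2,4,3,6]; indeg=(2,0,0,0,0,0,0,1)
step 5: output 1; order=[2,4,3,6,1]; indeg=(1,0,0,0,0,0,0,1)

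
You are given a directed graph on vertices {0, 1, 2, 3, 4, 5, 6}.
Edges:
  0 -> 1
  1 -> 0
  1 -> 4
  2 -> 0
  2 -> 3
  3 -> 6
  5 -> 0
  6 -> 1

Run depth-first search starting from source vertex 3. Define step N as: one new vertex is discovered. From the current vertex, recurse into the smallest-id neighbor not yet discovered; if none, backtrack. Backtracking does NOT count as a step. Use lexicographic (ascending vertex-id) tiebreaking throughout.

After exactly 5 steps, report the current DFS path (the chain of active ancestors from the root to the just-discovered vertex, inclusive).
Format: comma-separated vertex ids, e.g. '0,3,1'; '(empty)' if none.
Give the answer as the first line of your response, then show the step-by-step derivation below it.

3,6,1,4

step 1: discover 3; path=3; order=3
step 2: discover 6; path=3>6; order=3,6
step 3: discover 1; path=3>6>1; order=3,6,1
step 4: discover 0; path=3>6>1>0; order=3,6,1,0
step 5: discover 4; path=3>6>1>4; order=3,6,1,0,4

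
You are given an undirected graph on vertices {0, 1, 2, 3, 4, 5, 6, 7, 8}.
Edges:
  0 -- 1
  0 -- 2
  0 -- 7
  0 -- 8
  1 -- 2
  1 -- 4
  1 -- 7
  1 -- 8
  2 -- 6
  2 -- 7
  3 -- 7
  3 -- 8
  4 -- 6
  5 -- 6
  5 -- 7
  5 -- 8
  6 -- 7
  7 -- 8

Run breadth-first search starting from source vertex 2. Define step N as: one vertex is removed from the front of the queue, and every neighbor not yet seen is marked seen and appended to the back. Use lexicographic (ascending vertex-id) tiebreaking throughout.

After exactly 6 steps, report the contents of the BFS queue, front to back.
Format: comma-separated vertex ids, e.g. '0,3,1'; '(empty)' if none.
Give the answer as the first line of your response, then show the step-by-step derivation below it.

4,5,3

step 1: dequeue 2; queue=[0,1,6,7]; order=2
step 2: dequeue 0; queue=[1,6,7,8]; order=2,0
step 3: dequeue 1; queue=[6,7,8,4]; order=2,0,1
step 4: dequeue 6; queue=[7,8,4,5]; order=2,0,1,6
step 5: dequeue 7; queue=[8,4,5,3]; order=2,0,1,6,7
step 6: dequeue 8; queue=[4,5,3]; order=2,0,1,6,7,8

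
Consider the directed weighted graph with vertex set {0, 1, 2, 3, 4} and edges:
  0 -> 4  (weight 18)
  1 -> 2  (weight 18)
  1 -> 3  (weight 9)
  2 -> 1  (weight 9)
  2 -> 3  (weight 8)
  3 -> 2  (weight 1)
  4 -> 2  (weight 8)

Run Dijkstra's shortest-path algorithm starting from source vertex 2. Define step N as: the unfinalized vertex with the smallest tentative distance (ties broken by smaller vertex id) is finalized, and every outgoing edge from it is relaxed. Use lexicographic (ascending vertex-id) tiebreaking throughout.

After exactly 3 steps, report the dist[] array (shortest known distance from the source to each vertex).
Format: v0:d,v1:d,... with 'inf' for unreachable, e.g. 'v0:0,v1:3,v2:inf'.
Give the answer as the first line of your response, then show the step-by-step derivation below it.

v0:inf,v1:9,v2:0,v3:8,v4:inf

step 1: dist = v0:inf,v1:9,v2:0,v3:8,v4:inf
step 2: dist = v0:inf,v1:9,v2:0,v3:8,v4:inf
step 3: dist = v0:inf,v1:9,v2:0,v3:8,v4:inf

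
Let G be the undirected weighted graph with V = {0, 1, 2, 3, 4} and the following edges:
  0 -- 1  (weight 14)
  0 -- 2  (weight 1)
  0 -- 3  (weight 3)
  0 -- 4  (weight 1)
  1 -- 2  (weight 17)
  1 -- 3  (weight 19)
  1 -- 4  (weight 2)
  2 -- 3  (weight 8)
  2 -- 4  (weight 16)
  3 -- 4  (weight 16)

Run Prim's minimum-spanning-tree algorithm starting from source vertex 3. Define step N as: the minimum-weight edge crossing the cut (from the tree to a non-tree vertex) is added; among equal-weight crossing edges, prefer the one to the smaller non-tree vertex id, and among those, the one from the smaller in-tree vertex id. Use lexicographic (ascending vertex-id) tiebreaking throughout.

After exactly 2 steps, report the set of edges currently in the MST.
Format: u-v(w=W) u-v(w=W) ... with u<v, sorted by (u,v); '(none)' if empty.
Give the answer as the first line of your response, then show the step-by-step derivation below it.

0-2(w=1) 0-3(w=3)

step 1: add edge 0-3 (w=3); MST = {0-3(w=3)}
step 2: add edge 0-2 (w=1); MST = {0-2(w=1) 0-3(w=3)}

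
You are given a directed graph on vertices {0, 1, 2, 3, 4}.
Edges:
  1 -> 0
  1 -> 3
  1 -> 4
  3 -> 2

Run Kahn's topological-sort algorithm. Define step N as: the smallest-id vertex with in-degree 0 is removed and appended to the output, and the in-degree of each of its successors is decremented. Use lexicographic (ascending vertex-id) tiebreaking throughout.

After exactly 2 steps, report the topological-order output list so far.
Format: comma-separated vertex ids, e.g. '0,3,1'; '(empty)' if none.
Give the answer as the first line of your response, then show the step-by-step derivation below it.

1,0

step 1: output 1; order=[1]; indeg=(0,0,1,0,0)
step 2: output 0; order=[1,0]; indeg=(0,0,1,0,0)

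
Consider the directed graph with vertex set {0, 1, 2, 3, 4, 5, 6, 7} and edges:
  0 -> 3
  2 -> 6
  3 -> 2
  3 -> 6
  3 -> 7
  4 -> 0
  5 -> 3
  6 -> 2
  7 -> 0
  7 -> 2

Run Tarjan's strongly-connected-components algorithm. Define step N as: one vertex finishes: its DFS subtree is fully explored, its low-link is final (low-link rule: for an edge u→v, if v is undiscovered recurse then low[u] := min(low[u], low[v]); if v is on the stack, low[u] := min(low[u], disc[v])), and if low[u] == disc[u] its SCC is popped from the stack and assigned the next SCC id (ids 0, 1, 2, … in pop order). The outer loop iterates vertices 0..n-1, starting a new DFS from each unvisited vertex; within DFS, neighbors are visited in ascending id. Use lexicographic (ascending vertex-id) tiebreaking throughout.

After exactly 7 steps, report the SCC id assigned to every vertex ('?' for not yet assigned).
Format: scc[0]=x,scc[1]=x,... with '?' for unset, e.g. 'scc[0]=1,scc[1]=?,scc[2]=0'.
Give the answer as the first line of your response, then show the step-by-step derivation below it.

scc[0]=1,scc[1]=2,scc[2]=0,scc[3]=1,scc[4]=3,scc[5]=?,scc[6]=0,scc[7]=1

step 1: low=(low[0]=0,low[1]=?,low[2]=2,low[3]=1,low[4]=?,low[5]=?,low[6]=2,low[7]=?); scc=(scc[0]=?,scc[1]=?,scc[2]=?,scc[3]=?,scc[4]=?,scc[5]=?,scc[6]=?,scc[7]=?)
step 2: low=(low[0]=0,low[1]=?,low[2]=2,low[3]=1,low[4]=?,low[5]=?,low[6]=2,low[7]=?); scc=(scc[0]=?,scc[1]=?,scc[2]=0,scc[3]=?,scc[4]=?,scc[5]=?,scc[6]=0,scc[7]=?)
step 3: low=(low[0]=0,low[1]=?,low[2]=2,low[3]=1,low[4]=?,low[5]=?,low[6]=2,low[7]=0); scc=(scc[0]=?,scc[1]=?,scc[2]=0,scc[3]=?,scc[4]=?,scc[5]=?,scc[6]=0,scc[7]=?)
step 4: low=(low[0]=0,low[1]=?,low[2]=2,low[3]=0,low[4]=?,low[5]=?,low[6]=2,low[7]=0); scc=(scc[0]=?,scc[1]=?,scc[2]=0,scc[3]=?,scc[4]=?,scc[5]=?,scc[6]=0,scc[7]=?)
step 5: low=(low[0]=0,low[1]=?,low[2]=2,low[3]=0,low[4]=?,low[5]=?,low[6]=2,low[7]=0); scc=(scc[0]=1,scc[1]=?,scc[2]=0,scc[3]=1,scc[4]=?,scc[5]=?,scc[6]=0,scc[7]=1)
step 6: low=(low[0]=0,low[1]=5,low[2]=2,low[3]=0,low[4]=?,low[5]=?,low[6]=2,low[7]=0); scc=(scc[0]=1,scc[1]=2,scc[2]=0,scc[3]=1,scc[4]=?,scc[5]=?,scc[6]=0,scc[7]=1)
step 7: low=(low[0]=0,low[1]=5,low[2]=2,low[3]=0,low[4]=6,low[5]=?,low[6]=2,low[7]=0); scc=(scc[0]=1,scc[1]=2,scc[2]=0,scc[3]=1,scc[4]=3,scc[5]=?,scc[6]=0,scc[7]=1)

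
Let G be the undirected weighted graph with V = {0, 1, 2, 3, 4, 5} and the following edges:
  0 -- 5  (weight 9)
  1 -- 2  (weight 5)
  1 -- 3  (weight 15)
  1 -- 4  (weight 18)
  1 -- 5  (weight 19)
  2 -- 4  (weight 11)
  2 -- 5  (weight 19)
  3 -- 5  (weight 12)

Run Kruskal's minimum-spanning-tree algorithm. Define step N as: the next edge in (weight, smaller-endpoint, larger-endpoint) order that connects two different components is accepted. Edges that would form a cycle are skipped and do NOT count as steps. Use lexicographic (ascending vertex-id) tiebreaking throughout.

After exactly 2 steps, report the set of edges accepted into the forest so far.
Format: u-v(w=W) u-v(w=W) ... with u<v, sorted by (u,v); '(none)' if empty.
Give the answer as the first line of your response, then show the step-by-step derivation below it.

0-5(w=9) 1-2(w=5)

step 1: add edge 1-2 (w=5); MST = {1-2(w=5)}
step 2: add edge 0-5 (w=9); MST = {0-5(w=9) 1-2(w=5)}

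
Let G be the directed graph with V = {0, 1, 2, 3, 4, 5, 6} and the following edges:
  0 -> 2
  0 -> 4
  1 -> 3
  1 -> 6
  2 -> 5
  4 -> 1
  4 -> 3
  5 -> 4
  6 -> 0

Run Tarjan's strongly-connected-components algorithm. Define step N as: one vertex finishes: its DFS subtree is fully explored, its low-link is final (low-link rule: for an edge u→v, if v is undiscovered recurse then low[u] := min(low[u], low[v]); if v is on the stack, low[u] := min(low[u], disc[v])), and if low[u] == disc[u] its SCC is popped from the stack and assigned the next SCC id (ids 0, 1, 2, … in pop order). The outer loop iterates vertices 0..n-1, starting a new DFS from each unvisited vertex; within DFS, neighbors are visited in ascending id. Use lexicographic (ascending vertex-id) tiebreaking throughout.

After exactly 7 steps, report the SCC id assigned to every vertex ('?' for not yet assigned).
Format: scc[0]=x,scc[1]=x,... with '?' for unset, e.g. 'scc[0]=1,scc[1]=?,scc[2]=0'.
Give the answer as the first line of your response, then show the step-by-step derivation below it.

scc[0]=1,scc[1]=1,scc[2]=1,scc[3]=0,scc[4]=1,scc[5]=1,scc[6]=1

step 1: low=(low[0]=0,low[1]=4,low[2]=1,low[3]=5,low[4]=3,low[5]=2,low[6]=?); scc=(scc[0]=?,scc[1]=?,scc[2]=?,scc[3]=0,scc[4]=?,scc[5]=?,scc[6]=?)
step 2: low=(low[0]=0,low[1]=4,low[2]=1,low[3]=5,low[4]=3,low[5]=2,low[6]=0); scc=(scc[0]=?,scc[1]=?,scc[2]=?,scc[3]=0,scc[4]=?,scc[5]=?,scc[6]=?)
step 3: low=(low[0]=0,low[1]=0,low[2]=1,low[3]=5,low[4]=3,low[5]=2,low[6]=0); scc=(scc[0]=?,scc[1]=?,scc[2]=?,scc[3]=0,scc[4]=?,scc[5]=?,scc[6]=?)
step 4: low=(low[0]=0,low[1]=0,low[2]=1,low[3]=5,low[4]=0,low[5]=2,low[6]=0); scc=(scc[0]=?,scc[1]=?,scc[2]=?,scc[3]=0,scc[4]=?,scc[5]=?,scc[6]=?)
step 5: low=(low[0]=0,low[1]=0,low[2]=1,low[3]=5,low[4]=0,low[5]=0,low[6]=0); scc=(scc[0]=?,scc[1]=?,scc[2]=?,scc[3]=0,scc[4]=?,scc[5]=?,scc[6]=?)
step 6: low=(low[0]=0,low[1]=0,low[2]=0,low[3]=5,low[4]=0,low[5]=0,low[6]=0); scc=(scc[0]=?,scc[1]=?,scc[2]=?,scc[3]=0,scc[4]=?,scc[5]=?,scc[6]=?)
step 7: low=(low[0]=0,low[1]=0,low[2]=0,low[3]=5,low[4]=0,low[5]=0,low[6]=0); scc=(scc[0]=1,scc[1]=1,scc[2]=1,scc[3]=0,scc[4]=1,scc[5]=1,scc[6]=1)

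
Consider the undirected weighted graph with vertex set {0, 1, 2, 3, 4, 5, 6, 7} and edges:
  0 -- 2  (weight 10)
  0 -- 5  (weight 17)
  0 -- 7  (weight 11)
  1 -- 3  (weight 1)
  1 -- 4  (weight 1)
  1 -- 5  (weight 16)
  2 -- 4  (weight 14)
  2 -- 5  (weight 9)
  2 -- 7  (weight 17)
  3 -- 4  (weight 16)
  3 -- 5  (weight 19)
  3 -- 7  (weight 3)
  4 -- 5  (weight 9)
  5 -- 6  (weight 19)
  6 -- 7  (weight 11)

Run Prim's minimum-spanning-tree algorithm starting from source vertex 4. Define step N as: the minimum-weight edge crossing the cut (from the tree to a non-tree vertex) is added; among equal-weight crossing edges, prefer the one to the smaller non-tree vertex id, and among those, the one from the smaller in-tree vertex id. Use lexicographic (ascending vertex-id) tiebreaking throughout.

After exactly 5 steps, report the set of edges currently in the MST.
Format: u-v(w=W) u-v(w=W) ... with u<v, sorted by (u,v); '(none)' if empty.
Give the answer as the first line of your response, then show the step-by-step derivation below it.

1-3(w=1) 1-4(w=1) 2-5(w=9) 3-7(w=3) 4-5(w=9)

step 1: add edge 1-4 (w=1); MST = {1-4(w=1)}
step 2: add edge 1-3 (w=1); MST = {1-3(w=1) 1-4(w=1)}
step 3: add edge 3-7 (w=3); MST = {1-3(w=1) 1-4(w=1) 3-7(w=3)}
step 4: add edge 4-5 (w=9); MST = {1-3(w=1) 1-4(w=1) 3-7(w=3) 4-5(w=9)}
step 5: add edge 2-5 (w=9); MST = {1-3(w=1) 1-4(w=1) 2-5(w=9) 3-7(w=3) 4-5(w=9)}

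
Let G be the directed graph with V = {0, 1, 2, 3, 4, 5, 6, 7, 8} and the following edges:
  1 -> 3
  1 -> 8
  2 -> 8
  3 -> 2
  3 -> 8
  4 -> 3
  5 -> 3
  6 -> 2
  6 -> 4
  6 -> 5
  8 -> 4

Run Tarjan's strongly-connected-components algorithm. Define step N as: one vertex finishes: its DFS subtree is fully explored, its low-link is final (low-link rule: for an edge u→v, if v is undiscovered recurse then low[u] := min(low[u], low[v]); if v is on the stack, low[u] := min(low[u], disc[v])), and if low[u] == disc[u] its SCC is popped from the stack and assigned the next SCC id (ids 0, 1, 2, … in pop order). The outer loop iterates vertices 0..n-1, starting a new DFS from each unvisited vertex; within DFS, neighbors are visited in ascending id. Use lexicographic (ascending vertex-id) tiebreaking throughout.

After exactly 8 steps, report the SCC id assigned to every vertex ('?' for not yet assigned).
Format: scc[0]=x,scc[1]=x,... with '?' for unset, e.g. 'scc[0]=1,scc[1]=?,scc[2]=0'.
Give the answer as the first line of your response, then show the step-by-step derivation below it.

scc[0]=0,scc[1]=2,scc[2]=1,scc[3]=1,scc[4]=1,scc[5]=3,scc[6]=4,scc[7]=?,scc[8]=1

step 1: low=(low[0]=0,low[1]=?,low[2]=?,low[3]=?,low[4]=?,low[5]=?,low[6]=?,low[7]=?,low[8]=?); scc=(scc[0]=0,scc[1]=?,scc[2]=?,scc[3]=?,scc[4]=?,scc[5]=?,scc[6]=?,scc[7]=?,scc[8]=?)
step 2: low=(low[0]=0,low[1]=1,low[2]=3,low[3]=2,low[4]=2,low[5]=?,low[6]=?,low[7]=?,low[8]=4); scc=(scc[0]=0,scc[1]=?,scc[2]=?,scc[3]=?,scc[4]=?,scc[5]=?,scc[6]=?,scc[7]=?,scc[8]=?)
step 3: low=(low[0]=0,low[1]=1,low[2]=3,low[3]=2,low[4]=2,low[5]=?,low[6]=?,low[7]=?,low[8]=2); scc=(scc[0]=0,scc[1]=?,scc[2]=?,scc[3]=?,scc[4]=?,scc[5]=?,scc[6]=?,scc[7]=?,scc[8]=?)
step 4: low=(low[0]=0,low[1]=1,low[2]=2,low[3]=2,low[4]=2,low[5]=?,low[6]=?,low[7]=?,low[8]=2); scc=(scc[0]=0,scc[1]=?,scc[2]=?,scc[3]=?,scc[4]=?,scc[5]=?,scc[6]=?,scc[7]=?,scc[8]=?)
step 5: low=(low[0]=0,low[1]=1,low[2]=2,low[3]=2,low[4]=2,low[5]=?,low[6]=?,low[7]=?,low[8]=2); scc=(scc[0]=0,scc[1]=?,scc[2]=1,scc[3]=1,scc[4]=1,scc[5]=?,scc[6]=?,scc[7]=?,scc[8]=1)
step 6: low=(low[0]=0,low[1]=1,low[2]=2,low[3]=2,low[4]=2,low[5]=?,low[6]=?,low[7]=?,low[8]=2); scc=(scc[0]=0,scc[1]=2,scc[2]=1,scc[3]=1,scc[4]=1,scc[5]=?,scc[6]=?,scc[7]=?,scc[8]=1)
step 7: low=(low[0]=0,low[1]=1,low[2]=2,low[3]=2,low[4]=2,low[5]=6,low[6]=?,low[7]=?,low[8]=2); scc=(scc[0]=0,scc[1]=2,scc[2]=1,scc[3]=1,scc[4]=1,scc[5]=3,scc[6]=?,scc[7]=?,scc[8]=1)
step 8: low=(low[0]=0,low[1]=1,low[2]=2,low[3]=2,low[4]=2,low[5]=6,low[6]=7,low[7]=?,low[8]=2); scc=(scc[0]=0,scc[1]=2,scc[2]=1,scc[3]=1,scc[4]=1,scc[5]=3,scc[6]=4,scc[7]=?,scc[8]=1)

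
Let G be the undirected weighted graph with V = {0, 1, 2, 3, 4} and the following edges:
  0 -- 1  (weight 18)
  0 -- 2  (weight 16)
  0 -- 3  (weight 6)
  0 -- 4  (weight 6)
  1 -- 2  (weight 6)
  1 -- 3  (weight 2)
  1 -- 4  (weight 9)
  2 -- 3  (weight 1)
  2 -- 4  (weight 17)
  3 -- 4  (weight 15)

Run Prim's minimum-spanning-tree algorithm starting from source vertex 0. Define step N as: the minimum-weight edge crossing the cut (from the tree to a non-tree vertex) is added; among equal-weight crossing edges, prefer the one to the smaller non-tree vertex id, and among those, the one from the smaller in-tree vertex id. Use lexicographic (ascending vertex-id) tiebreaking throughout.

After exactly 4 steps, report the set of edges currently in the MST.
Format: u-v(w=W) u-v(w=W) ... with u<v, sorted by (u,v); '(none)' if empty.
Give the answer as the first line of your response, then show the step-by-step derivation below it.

0-3(w=6) 0-4(w=6) 1-3(w=2) 2-3(w=1)

step 1: add edge 0-3 (w=6); MST = {0-3(w=6)}
step 2: add edge 2-3 (w=1); MST = {0-3(w=6) 2-3(w=1)}
step 3: add edge 1-3 (w=2); MST = {0-3(w=6) 1-3(w=2) 2-3(w=1)}
step 4: add edge 0-4 (w=6); MST = {0-3(w=6) 0-4(w=6) 1-3(w=2) 2-3(w=1)}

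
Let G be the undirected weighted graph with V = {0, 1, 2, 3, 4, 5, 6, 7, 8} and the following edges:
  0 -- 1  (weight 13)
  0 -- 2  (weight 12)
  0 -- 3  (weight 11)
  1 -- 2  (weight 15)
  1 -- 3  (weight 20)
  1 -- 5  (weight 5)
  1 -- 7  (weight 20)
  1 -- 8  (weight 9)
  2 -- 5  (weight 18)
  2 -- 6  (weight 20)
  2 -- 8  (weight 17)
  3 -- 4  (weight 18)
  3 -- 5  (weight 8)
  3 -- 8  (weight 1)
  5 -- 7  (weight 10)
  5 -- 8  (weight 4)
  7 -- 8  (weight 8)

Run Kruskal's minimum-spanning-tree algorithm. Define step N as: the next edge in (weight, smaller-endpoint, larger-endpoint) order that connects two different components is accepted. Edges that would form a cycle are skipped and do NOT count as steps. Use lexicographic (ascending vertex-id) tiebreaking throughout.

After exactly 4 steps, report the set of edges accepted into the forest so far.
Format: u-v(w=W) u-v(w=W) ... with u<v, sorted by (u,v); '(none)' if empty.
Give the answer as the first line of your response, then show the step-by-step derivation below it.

1-5(w=5) 3-8(w=1) 5-8(w=4) 7-8(w=8)

step 1: add edge 3-8 (w=1); MST = {3-8(w=1)}
step 2: add edge 5-8 (w=4); MST = {3-8(w=1) 5-8(w=4)}
step 3: add edge 1-5 (w=5); MST = {1-5(w=5) 3-8(w=1) 5-8(w=4)}
step 4: add edge 7-8 (w=8); MST = {1-5(w=5) 3-8(w=1) 5-8(w=4) 7-8(w=8)}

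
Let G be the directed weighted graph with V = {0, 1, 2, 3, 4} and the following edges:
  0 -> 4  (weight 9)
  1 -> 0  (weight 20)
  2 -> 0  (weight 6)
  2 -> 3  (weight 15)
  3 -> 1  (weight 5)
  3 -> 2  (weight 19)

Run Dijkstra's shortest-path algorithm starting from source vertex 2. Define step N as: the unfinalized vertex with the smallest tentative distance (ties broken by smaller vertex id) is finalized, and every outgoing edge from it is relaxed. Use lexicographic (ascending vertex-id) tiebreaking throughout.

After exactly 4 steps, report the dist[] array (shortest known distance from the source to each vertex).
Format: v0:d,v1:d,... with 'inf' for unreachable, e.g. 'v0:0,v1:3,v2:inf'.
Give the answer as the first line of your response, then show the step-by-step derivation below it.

v0:6,v1:20,v2:0,v3:15,v4:15

step 1: dist = v0:6,v1:inf,v2:0,v3:15,v4:inf
step 2: dist = v0:6,v1:inf,v2:0,v3:15,v4:15
step 3: dist = v0:6,v1:20,v2:0,v3:15,v4:15
step 4: dist = v0:6,v1:20,v2:0,v3:15,v4:15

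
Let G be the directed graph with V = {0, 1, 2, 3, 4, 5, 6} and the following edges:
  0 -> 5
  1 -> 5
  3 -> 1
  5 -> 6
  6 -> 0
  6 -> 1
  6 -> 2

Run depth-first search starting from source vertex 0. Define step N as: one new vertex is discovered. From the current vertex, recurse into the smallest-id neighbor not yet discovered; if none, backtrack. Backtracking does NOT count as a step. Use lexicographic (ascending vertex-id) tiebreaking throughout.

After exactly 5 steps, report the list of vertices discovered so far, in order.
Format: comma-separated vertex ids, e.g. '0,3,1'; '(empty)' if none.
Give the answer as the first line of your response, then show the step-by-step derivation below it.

0,5,6,1,2

step 1: discover 0; path=0; order=0
step 2: discover 5; path=0>5; order=0,5
step 3: discover 6; path=0>5>6; order=0,5,6
step 4: discover 1; path=0>5>6>1; order=0,5,6,1
step 5: discover 2; path=0>5>6>2; order=0,5,6,1,2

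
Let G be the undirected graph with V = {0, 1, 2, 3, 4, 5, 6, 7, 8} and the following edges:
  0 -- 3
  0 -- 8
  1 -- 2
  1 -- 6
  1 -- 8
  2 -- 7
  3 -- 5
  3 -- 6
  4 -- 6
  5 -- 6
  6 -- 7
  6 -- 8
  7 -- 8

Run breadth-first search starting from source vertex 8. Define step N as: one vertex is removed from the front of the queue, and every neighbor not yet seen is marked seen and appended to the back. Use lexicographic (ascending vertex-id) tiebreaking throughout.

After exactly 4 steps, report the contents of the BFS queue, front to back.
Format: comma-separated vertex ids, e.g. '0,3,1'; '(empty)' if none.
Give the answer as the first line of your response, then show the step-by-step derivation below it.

7,3,2,4,5

step 1: dequeue 8; queue=[0,1,6,7]; order=8
step 2: dequeue 0; queue=[1,6,7,3]; order=8,0
step 3: dequeue 1; queue=[6,7,3,2]; order=8,0,1
step 4: dequeue 6; queue=[7,3,2,4,5]; order=8,0,1,6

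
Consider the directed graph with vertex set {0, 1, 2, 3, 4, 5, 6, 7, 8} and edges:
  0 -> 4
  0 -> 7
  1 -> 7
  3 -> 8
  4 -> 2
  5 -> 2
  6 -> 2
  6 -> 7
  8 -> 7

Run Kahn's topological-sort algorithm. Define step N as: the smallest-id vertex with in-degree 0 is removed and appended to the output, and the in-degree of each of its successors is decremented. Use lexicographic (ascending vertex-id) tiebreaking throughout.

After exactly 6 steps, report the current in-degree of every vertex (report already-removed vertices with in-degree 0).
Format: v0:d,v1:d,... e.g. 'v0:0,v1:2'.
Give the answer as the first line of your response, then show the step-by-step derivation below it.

v0:0,v1:0,v2:0,v3:0,v4:0,v5:0,v6:0,v7:1,v8:0

step 1: output 0; order=[0]; indeg=(0,0,3,0,0,0,0,3,1)
step 2: output 1; order=[0,1]; indeg=(0,0,3,0,0,0,0,2,1)
step 3: output 3; order=[0,1,3]; indeg=(0,0,3,0,0,0,0,2,0)
step 4: output 4; order=[0,1,3,4]; indeg=(0,0,2,0,0,0,0,2,0)
step 5: output 5; order=[0,1,3,4,5]; indeg=(0,0,1,0,0,0,0,2,0)
step 6: output 6; order=[0,1,3,4,5,6]; indeg=(0,0,0,0,0,0,0,1,0)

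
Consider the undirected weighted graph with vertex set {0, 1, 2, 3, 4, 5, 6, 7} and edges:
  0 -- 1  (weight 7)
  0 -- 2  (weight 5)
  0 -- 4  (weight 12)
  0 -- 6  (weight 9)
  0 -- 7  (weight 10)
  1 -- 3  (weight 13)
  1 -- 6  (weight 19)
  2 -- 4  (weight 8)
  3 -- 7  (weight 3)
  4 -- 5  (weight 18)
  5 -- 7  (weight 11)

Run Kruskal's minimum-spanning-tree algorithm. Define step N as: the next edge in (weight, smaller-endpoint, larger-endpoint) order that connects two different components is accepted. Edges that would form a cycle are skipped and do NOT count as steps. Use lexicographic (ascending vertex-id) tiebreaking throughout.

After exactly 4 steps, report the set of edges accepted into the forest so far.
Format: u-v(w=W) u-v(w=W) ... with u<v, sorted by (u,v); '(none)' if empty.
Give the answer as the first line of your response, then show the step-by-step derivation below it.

0-1(w=7) 0-2(w=5) 2-4(w=8) 3-7(w=3)

step 1: add edge 3-7 (w=3); MST = {3-7(w=3)}
step 2: add edge 0-2 (w=5); MST = {0-2(w=5) 3-7(w=3)}
step 3: add edge 0-1 (w=7); MST = {0-1(w=7) 0-2(w=5) 3-7(w=3)}
step 4: add edge 2-4 (w=8); MST = {0-1(w=7) 0-2(w=5) 2-4(w=8) 3-7(w=3)}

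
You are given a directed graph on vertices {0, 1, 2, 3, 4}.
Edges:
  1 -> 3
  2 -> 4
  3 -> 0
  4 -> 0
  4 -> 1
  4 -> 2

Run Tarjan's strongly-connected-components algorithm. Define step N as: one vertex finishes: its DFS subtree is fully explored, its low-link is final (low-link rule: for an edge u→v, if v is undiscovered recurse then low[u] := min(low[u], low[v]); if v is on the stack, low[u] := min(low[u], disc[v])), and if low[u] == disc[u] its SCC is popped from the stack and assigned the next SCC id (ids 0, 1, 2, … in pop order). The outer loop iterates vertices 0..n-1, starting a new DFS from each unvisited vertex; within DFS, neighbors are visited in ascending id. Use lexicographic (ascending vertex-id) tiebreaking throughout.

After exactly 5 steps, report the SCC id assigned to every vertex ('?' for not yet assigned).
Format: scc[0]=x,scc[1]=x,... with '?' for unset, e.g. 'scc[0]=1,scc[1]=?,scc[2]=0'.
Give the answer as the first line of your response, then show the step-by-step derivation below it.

scc[0]=0,scc[1]=2,scc[2]=3,scc[3]=1,scc[4]=3

step 1: low=(low[0]=0,low[1]=?,low[2]=?,low[3]=?,low[4]=?); scc=(scc[0]=0,scc[1]=?,scc[2]=?,scc[3]=?,scc[4]=?)
step 2: low=(low[0]=0,low[1]=1,low[2]=?,low[3]=2,low[4]=?); scc=(scc[0]=0,scc[1]=?,scc[2]=?,scc[3]=1,scc[4]=?)
step 3: low=(low[0]=0,low[1]=1,low[2]=?,low[3]=2,low[4]=?); scc=(scc[0]=0,scc[1]=2,scc[2]=?,scc[3]=1,scc[4]=?)
step 4: low=(low[0]=0,low[1]=1,low[2]=3,low[3]=2,low[4]=3); scc=(scc[0]=0,scc[1]=2,scc[2]=?,scc[3]=1,scc[4]=?)
step 5: low=(low[0]=0,low[1]=1,low[2]=3,low[3]=2,low[4]=3); scc=(scc[0]=0,scc[1]=2,scc[2]=3,scc[3]=1,scc[4]=3)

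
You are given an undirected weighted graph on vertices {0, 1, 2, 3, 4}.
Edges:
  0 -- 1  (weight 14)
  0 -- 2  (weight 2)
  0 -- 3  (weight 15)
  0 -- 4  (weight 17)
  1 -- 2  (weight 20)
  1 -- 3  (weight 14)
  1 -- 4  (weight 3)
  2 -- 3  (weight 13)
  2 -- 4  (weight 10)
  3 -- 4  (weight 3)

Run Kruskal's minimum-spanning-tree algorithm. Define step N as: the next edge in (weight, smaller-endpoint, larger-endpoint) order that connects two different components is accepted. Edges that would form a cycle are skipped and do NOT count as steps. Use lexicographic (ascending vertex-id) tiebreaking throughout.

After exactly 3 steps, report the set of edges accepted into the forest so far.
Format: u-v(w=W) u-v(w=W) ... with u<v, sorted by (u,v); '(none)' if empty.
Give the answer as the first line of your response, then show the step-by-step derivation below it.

0-2(w=2) 1-4(w=3) 3-4(w=3)

step 1: add edge 0-2 (w=2); MST = {0-2(w=2)}
step 2: add edge 1-4 (w=3); MST = {0-2(w=2) 1-4(w=3)}
step 3: add edge 3-4 (w=3); MST = {0-2(w=2) 1-4(w=3) 3-4(w=3)}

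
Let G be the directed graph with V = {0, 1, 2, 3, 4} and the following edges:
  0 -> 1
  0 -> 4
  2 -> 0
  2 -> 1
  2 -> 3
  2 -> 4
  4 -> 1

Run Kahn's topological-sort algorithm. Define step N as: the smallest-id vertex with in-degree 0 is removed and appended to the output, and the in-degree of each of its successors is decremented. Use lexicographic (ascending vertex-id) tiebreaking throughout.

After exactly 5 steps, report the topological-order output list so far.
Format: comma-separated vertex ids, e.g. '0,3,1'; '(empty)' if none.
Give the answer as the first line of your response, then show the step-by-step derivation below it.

2,0,3,4,1

step 1: output 2; order=[2]; indeg=(0,2,0,0,1)
step 2: output 0; order=[2,0]; indeg=(0,1,0,0,0)
step 3: output 3; order=[2,0,3]; indeg=(0,1,0,0,0)
step 4: output 4; order=[2,0,3,4]; indeg=(0,0,0,0,0)
step 5: output 1; order=[2,0,3,4,1]; indeg=(0,0,0,0,0)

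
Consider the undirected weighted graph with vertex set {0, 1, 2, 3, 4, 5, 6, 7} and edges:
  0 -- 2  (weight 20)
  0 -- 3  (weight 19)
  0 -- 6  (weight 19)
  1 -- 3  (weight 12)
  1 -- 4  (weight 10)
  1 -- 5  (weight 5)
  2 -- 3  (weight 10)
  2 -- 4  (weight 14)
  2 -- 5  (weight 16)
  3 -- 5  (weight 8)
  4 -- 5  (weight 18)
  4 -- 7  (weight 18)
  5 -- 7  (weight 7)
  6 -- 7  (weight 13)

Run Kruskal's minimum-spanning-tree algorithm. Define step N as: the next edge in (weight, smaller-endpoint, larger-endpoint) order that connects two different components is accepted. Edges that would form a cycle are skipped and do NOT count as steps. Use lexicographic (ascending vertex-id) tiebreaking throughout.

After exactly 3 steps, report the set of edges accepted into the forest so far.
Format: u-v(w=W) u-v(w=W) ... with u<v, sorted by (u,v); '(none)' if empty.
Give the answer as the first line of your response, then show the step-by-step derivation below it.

1-5(w=5) 3-5(w=8) 5-7(w=7)

step 1: add edge 1-5 (w=5); MST = {1-5(w=5)}
step 2: add edge 5-7 (w=7); MST = {1-5(w=5) 5-7(w=7)}
step 3: add edge 3-5 (w=8); MST = {1-5(w=5) 3-5(w=8) 5-7(w=7)}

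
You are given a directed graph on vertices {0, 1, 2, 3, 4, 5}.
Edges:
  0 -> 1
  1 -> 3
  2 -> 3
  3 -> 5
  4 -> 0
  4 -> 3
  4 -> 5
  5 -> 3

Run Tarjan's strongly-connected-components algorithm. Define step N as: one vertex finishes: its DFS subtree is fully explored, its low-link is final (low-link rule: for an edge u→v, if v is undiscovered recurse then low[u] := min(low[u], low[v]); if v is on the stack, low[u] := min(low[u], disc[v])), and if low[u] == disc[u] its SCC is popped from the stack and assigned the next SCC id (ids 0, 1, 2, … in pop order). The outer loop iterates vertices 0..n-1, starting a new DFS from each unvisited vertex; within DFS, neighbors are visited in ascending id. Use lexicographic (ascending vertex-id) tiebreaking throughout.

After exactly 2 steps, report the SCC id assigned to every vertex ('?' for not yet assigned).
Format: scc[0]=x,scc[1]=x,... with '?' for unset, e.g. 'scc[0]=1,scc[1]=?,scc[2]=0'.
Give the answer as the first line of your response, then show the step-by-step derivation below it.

scc[0]=?,scc[1]=?,scc[2]=?,scc[3]=0,scc[4]=?,scc[5]=0

step 1: low=(low[0]=0,low[1]=1,low[2]=?,low[3]=2,low[4]=?,low[5]=2); scc=(scc[0]=?,scc[1]=?,scc[2]=?,scc[3]=?,scc[4]=?,scc[5]=?)
step 2: low=(low[0]=0,low[1]=1,low[2]=?,low[3]=2,low[4]=?,low[5]=2); scc=(scc[0]=?,scc[1]=?,scc[2]=?,scc[3]=0,scc[4]=?,scc[5]=0)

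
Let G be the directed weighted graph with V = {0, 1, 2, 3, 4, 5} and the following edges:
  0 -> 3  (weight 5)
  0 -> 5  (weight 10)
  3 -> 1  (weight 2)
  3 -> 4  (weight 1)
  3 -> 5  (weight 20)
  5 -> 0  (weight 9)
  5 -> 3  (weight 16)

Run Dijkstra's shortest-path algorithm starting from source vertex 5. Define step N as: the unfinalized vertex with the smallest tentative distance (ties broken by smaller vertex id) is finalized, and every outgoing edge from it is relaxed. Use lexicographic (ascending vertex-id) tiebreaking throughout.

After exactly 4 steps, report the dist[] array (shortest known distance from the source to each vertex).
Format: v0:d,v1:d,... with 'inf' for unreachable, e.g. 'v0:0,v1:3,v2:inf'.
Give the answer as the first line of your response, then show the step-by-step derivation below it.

v0:9,v1:16,v2:inf,v3:14,v4:15,v5:0

step 1: dist = v0:9,v1:inf,v2:inf,v3:16,v4:inf,v5:0
step 2: dist = v0:9,v1:inf,v2:inf,v3:14,v4:inf,v5:0
step 3: dist = v0:9,v1:16,v2:inf,v3:14,v4:15,v5:0
step 4: dist = v0:9,v1:16,v2:inf,v3:14,v4:15,v5:0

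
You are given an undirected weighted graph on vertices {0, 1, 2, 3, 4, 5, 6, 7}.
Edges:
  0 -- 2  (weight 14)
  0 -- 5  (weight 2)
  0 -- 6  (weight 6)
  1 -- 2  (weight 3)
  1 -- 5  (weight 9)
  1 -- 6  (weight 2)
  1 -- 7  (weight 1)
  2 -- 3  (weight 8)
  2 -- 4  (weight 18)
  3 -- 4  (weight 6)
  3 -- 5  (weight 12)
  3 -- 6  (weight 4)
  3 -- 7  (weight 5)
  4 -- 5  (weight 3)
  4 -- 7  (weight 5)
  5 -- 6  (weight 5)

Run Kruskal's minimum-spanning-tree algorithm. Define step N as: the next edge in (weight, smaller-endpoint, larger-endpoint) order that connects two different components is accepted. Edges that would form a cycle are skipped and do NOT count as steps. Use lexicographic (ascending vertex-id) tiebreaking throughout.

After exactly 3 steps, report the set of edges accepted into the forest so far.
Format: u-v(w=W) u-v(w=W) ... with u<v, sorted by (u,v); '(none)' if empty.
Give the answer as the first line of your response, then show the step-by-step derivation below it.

0-5(w=2) 1-6(w=2) 1-7(w=1)

step 1: add edge 1-7 (w=1); MST = {1-7(w=1)}
step 2: add edge 0-5 (w=2); MST = {0-5(w=2) 1-7(w=1)}
step 3: add edge 1-6 (w=2); MST = {0-5(w=2) 1-6(w=2) 1-7(w=1)}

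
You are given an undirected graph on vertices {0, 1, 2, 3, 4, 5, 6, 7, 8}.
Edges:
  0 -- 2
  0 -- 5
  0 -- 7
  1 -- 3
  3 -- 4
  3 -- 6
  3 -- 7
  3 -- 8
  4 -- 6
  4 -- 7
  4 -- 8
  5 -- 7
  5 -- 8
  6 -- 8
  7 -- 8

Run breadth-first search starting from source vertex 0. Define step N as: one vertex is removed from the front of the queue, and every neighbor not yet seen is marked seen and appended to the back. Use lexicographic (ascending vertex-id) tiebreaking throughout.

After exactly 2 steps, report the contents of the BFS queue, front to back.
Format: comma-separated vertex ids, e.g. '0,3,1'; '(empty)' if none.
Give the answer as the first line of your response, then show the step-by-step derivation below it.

5,7

step 1: dequeue 0; queue=[2,5,7]; order=0
step 2: dequeue 2; queue=[5,7]; order=0,2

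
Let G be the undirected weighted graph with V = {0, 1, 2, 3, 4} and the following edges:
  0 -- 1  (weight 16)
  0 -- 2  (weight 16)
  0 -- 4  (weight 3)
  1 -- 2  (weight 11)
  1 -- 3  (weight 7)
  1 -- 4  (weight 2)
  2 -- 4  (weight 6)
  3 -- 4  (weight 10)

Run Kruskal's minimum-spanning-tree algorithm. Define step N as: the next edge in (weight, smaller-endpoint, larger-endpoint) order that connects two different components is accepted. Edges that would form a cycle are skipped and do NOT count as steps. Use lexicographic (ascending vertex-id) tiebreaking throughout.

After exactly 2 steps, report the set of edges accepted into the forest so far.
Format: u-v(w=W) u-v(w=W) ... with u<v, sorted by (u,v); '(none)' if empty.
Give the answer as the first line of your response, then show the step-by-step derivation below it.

0-4(w=3) 1-4(w=2)

step 1: add edge 1-4 (w=2); MST = {1-4(w=2)}
step 2: add edge 0-4 (w=3); MST = {0-4(w=3) 1-4(w=2)}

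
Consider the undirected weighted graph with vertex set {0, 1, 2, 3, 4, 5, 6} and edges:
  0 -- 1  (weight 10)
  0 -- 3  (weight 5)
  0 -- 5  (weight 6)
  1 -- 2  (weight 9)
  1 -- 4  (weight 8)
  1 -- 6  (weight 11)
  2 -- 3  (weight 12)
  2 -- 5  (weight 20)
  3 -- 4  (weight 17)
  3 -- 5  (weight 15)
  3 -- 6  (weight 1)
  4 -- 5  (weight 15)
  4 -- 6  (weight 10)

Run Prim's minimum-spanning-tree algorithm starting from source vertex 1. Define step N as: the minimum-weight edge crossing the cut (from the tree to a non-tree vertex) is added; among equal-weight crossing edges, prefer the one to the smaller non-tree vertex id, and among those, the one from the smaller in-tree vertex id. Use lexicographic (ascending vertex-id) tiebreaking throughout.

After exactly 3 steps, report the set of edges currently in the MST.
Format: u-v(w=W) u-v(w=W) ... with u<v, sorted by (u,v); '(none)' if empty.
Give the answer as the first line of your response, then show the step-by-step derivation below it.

0-1(w=10) 1-2(w=9) 1-4(w=8)

step 1: add edge 1-4 (w=8); MST = {1-4(w=8)}
step 2: add edge 1-2 (w=9); MST = {1-2(w=9) 1-4(w=8)}
step 3: add edge 0-1 (w=10); MST = {0-1(w=10) 1-2(w=9) 1-4(w=8)}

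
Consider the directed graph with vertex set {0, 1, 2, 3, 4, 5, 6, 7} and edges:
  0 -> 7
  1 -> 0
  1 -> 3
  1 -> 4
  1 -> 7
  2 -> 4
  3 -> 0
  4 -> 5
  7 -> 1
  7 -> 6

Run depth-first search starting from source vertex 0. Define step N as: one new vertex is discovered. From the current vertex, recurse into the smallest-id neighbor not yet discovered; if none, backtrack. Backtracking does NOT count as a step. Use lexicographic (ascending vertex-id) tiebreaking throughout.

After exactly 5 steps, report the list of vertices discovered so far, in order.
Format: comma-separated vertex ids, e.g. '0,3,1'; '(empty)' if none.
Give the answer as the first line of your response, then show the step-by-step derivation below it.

0,7,1,3,4

step 1: discover 0; path=0; order=0
step 2: discover 7; path=0>7; order=0,7
step 3: discover 1; path=0>7>1; order=0,7,1
step 4: discover 3; path=0>7>1>3; order=0,7,1,3
step 5: discover 4; path=0>7>1>4; order=0,7,1,3,4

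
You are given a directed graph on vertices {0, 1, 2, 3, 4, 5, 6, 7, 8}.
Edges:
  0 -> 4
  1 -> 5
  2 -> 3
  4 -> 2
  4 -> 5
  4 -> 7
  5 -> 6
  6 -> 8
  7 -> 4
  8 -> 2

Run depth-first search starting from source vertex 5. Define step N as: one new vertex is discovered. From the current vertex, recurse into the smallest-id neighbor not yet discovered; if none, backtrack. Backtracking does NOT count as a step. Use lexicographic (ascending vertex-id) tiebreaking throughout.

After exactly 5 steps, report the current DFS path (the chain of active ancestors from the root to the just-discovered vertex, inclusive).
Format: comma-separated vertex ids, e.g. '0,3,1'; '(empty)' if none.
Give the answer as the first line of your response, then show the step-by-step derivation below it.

5,6,8,2,3

step 1: discover 5; path=5; order=5
step 2: discover 6; path=5>6; order=5,6
step 3: discover 8; path=5>6>8; order=5,6,8
step 4: discover 2; path=5>6>8>2; order=5,6,8,2
step 5: discover 3; path=5>6>8>2>3; order=5,6,8,2,3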